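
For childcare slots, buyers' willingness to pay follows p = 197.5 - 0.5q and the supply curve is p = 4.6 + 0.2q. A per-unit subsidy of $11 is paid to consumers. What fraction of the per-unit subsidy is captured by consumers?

Consumer share = 5/7

Pre-subsidy: 197.5 - 0.5q = 4.6 + 0.2q gives q* = 1929/7 and p* = 418/7.
With the rebate, buyers effectively pay pb = ps − 11, where ps is the price sellers receive.
On the curves, pb = 197.5 - 0.5q and ps = 4.6 + 0.2q; the wedge ps − pb = 11 gives 4.6 + 0.2q − (197.5 - 0.5q) = 11, so q' = 2039/7.
Then pb = 197.5 − 0.5·(2039/7) = 363/7 and ps = 4.6 + 0.2·(2039/7) = 440/7.
Buyers' price falls by p* − pb = 418/7 − 363/7 = 55/7; sellers' price rises by ps − p* = 440/7 − 418/7 = 22/7.
So consumers capture (55/7)/11 = 5/7 of each unit of subsidy.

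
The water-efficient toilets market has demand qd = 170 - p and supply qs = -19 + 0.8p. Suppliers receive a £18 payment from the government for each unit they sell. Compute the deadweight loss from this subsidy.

Pre-subsidy: 170 - p = -19 + 0.8p gives p* = 105, q* = 65.
With the subsidy, sellers receive ps = pb + 18 for each unit, where pb is the price buyers pay.
Supply in terms of pb becomes qs = -19 + 0.8(pb + 18) = -4.6 + 0.8pb. Setting this equal to demand: 170 - pb = -4.6 + 0.8pb, so pb = 97.
Sellers receive ps = 97 + 18 = 115; q' = 170 − 1·97 = 73.
The subsidy expands output by 73 − 65 = 8 past the efficient level; on those units the gap between marginal cost and willingness to pay runs from 0 up to 18.
DWL = ½ × 18 × 8 = 72.

Deadweight loss = £72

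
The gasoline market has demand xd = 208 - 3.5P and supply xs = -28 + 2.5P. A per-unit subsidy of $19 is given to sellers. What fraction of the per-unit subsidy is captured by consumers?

Consumer share = 5/12

Pre-subsidy: 208 - 3.5P = -28 + 2.5P gives P* = 118/3, x* = 211/3.
With the subsidy, sellers receive Ps = Pb + 19 for each unit, where Pb is the price buyers pay.
Supply in terms of Pb becomes xs = -28 + 2.5(Pb + 19) = 19.5 + 2.5Pb. Setting this equal to demand: 208 - 3.5Pb = 19.5 + 2.5Pb, so Pb = 377/12.
Sellers receive Ps = 377/12 + 19 = 605/12; x' = 208 − 3.5·(377/12) = 2353/24.
Buyers' price falls by P* − Pb = 118/3 − 377/12 = 95/12; sellers' price rises by Ps − P* = 605/12 − 118/3 = 133/12.
So consumers capture (95/12)/19 = 5/12 of each unit of subsidy.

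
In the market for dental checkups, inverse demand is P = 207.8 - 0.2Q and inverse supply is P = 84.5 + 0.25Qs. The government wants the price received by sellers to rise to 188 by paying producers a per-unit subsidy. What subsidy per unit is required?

At a seller price of 188, quantity supplied is -338 + 4·188 = 414.
Buyers absorb 414 only when they pay Pb = 207.8 − 0.2·414 = 125.
s = Ps − Pb = 188 − 125 = 63.

Required subsidy s = 63 per unit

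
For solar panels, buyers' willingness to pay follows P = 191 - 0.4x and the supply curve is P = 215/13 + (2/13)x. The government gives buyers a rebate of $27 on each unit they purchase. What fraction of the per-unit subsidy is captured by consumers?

Consumer share = 13/18

Pre-subsidy: 191 - 0.4x = 215/13 + (2/13)x gives x* = 315 and P* = 65.
With the rebate, buyers effectively pay Pb = Ps − 27, where Ps is the price sellers receive.
On the curves, Pb = 191 - 0.4x and Ps = 215/13 + (2/13)x; the wedge Ps − Pb = 27 gives 215/13 + (2/13)x − (191 - 0.4x) = 27, so x' = 363.75.
Then Pb = 191 − 0.4·363.75 = 45.5 and Ps = 215/13 + (2/13)·363.75 = 72.5.
Buyers' price falls by P* − Pb = 65 − 45.5 = 19.5; sellers' price rises by Ps − P* = 72.5 − 65 = 7.5.
So consumers capture 19.5/27 = 13/18 of each unit of subsidy.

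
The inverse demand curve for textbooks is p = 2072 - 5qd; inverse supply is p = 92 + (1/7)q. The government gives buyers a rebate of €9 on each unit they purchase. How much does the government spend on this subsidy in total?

Pre-subsidy: 2072 - 5q = 92 + (1/7)q gives q* = 385 and p* = 147.
With the rebate, buyers effectively pay pb = ps − 9, where ps is the price sellers receive.
On the curves, pb = 2072 - 5q and ps = 92 + (1/7)q; the wedge ps − pb = 9 gives 92 + (1/7)q − (2072 - 5q) = 9, so q' = 386.75.
Then pb = 2072 − 5·386.75 = 138.25 and ps = 92 + (1/7)·386.75 = 147.25.
Government outlay = subsidy × quantity = 9 × 386.75 = 3480.75.

Government cost = €3480.75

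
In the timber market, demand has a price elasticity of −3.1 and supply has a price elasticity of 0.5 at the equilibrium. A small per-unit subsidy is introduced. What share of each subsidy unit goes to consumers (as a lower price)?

For a small subsidy around the equilibrium, the benefit split depends on the relative slopes, which at a point are proportional to the elasticities.
Buyer share = εs/(εs + |εd|) = 0.5/(0.5 + 3.1) = 5/36; seller share = |εd|/(εs + |εd|) = 31/36.

Consumer share = 5/36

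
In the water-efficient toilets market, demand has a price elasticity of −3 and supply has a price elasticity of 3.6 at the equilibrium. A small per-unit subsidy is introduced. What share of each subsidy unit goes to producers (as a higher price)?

For a small subsidy around the equilibrium, the benefit split depends on the relative slopes, which at a point are proportional to the elasticities.
Buyer share = εs/(εs + |εd|) = 3.6/(3.6 + 3) = 6/11; seller share = |εd|/(εs + |εd|) = 5/11.
So producers capture 5/11 of the subsidy.

Producer share = 5/11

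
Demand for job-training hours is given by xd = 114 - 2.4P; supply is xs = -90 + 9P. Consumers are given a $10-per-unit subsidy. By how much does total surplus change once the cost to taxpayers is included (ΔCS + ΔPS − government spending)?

Net change in total surplus = -1800/19

Pre-subsidy: 114 - 2.4P = -90 + 9P gives P* = 340/19, x* = 1350/19.
With the rebate, buyers effectively pay Pb = Ps − 10, where Ps is the price sellers receive.
Demand in terms of Ps becomes xd = 114 − 2.4(Ps − 10) = 138 - 2.4Ps. Setting this equal to supply: 138 - 2.4Ps = -90 + 9Ps, so Ps = 20.
Buyers pay Pb = 20 − 10 = 10; x' = -90 + 9·20 = 90.
ΔCS = ½(1350/19 + 90)(340/19 − 10) = 229500/361; ΔPS = ½(1350/19 + 90)(20 − 340/19) = 61200/361.
Government spending = 10 × 90 = 900.
Net change = 229500/361 + 61200/361 − 900 = -1800/19. The loss equals the DWL triangle ½·10·360/19.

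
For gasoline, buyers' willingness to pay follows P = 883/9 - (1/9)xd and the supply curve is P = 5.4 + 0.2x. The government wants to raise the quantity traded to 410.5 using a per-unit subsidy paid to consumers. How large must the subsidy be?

At x = 410.5, from the demand curve buyers pay Pb = 883/9 − (1/9)·410.5 = 52.5; from the supply curve sellers need Ps = 5.4 + 0.2·410.5 = 87.5.
The subsidy must fill the gap: s = Ps − Pb = 87.5 − 52.5 = 35.

Required subsidy s = 35 per unit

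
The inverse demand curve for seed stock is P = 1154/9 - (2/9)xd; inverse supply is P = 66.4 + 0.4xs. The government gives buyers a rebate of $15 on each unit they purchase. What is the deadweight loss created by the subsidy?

Deadweight loss = 10125/56

Pre-subsidy: 1154/9 - (2/9)x = 66.4 + 0.4x gives x* = 1391/14 and P* = 743/7.
With the rebate, buyers effectively pay Pb = Ps − 15, where Ps is the price sellers receive.
On the curves, Pb = 1154/9 - (2/9)x and Ps = 66.4 + 0.4x; the wedge Ps − Pb = 15 gives 66.4 + 0.4x − (1154/9 - (2/9)x) = 15, so x' = 3457/28.
Then Pb = 1154/9 − (2/9)·(3457/28) = 1411/14 and Ps = 66.4 + 0.4·(3457/28) = 1621/14.
The subsidy expands output by 3457/28 − 1391/14 = 675/28 past the efficient level; on those units the gap between marginal cost and willingness to pay runs from 0 up to 15.
DWL = ½ × 15 × 675/28 = 10125/56.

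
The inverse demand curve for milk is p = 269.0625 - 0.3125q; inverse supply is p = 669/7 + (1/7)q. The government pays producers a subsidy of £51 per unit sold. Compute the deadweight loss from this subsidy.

Pre-subsidy: 269.0625 - 0.3125q = 669/7 + (1/7)q gives q* = 381 and p* = 150.
With the subsidy, sellers receive ps = pb + 51 for each unit, where pb is the price buyers pay.
On the curves, pb = 269.0625 - 0.3125q and ps = 669/7 + (1/7)q; the wedge ps − pb = 51 gives 669/7 + (1/7)q − (269.0625 - 0.3125q) = 51, so q' = 493.
Then pb = 269.0625 − 0.3125·493 = 115 and ps = 669/7 + (1/7)·493 = 166.
The subsidy expands output by 493 − 381 = 112 past the efficient level; on those units the gap between marginal cost and willingness to pay runs from 0 up to 51.
DWL = ½ × 51 × 112 = 2856.

Deadweight loss = £2856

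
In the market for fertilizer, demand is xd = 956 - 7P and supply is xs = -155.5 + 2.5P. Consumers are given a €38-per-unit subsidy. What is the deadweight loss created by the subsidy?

Deadweight loss = €1330

Pre-subsidy: 956 - 7P = -155.5 + 2.5P gives P* = 117, x* = 137.
With the rebate, buyers effectively pay Pb = Ps − 38, where Ps is the price sellers receive.
Demand in terms of Ps becomes xd = 956 − 7(Ps − 38) = 1222 - 7Ps. Setting this equal to supply: 1222 - 7Ps = -155.5 + 2.5Ps, so Ps = 145.
Buyers pay Pb = 145 − 38 = 107; x' = -155.5 + 2.5·145 = 207.
The subsidy expands output by 207 − 137 = 70 past the efficient level; on those units the gap between marginal cost and willingness to pay runs from 0 up to 38.
DWL = ½ × 38 × 70 = 1330.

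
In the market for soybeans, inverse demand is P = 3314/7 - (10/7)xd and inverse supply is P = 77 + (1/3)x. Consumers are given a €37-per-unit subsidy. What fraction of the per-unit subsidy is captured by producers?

Pre-subsidy: 3314/7 - (10/7)x = 77 + (1/3)x gives x* = 225 and P* = 152.
With the rebate, buyers effectively pay Pb = Ps − 37, where Ps is the price sellers receive.
On the curves, Pb = 3314/7 - (10/7)x and Ps = 77 + (1/3)x; the wedge Ps − Pb = 37 gives 77 + (1/3)x − (3314/7 - (10/7)x) = 37, so x' = 246.
Then Pb = 3314/7 − (10/7)·246 = 122 and Ps = 77 + (1/3)·246 = 159.
Buyers' price falls by P* − Pb = 152 − 122 = 30; sellers' price rises by Ps − P* = 159 − 152 = 7.
So producers capture 7/37 = 7/37 of each unit of subsidy.

Producer share = 7/37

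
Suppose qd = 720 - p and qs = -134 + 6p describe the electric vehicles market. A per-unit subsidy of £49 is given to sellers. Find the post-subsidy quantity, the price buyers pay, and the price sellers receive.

q' = 640; buyers pay £80; sellers receive £129

Pre-subsidy: 720 - p = -134 + 6p gives p* = 122, q* = 598.
With the subsidy, sellers receive ps = pb + 49 for each unit, where pb is the price buyers pay.
Supply in terms of pb becomes qs = -134 + 6(pb + 49) = 160 + 6pb. Setting this equal to demand: 720 - pb = 160 + 6pb, so pb = 80.
Sellers receive ps = 80 + 49 = 129; q' = 720 − 1·80 = 640.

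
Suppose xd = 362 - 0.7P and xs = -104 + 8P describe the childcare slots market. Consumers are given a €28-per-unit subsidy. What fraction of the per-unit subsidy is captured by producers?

Producer share = 7/87

Pre-subsidy: 362 - 0.7P = -104 + 8P gives P* = 4660/87, x* = 28232/87.
With the rebate, buyers effectively pay Pb = Ps − 28, where Ps is the price sellers receive.
Demand in terms of Ps becomes xd = 362 − 0.7(Ps − 28) = 381.6 - 0.7Ps. Setting this equal to supply: 381.6 - 0.7Ps = -104 + 8Ps, so Ps = 4856/87.
Buyers pay Pb = 4856/87 − 28 = 2420/87; x' = -104 + 8·(4856/87) = 29800/87.
Buyers' price falls by P* − Pb = 4660/87 − 2420/87 = 2240/87; sellers' price rises by Ps − P* = 4856/87 − 4660/87 = 196/87.
So producers capture (196/87)/28 = 7/87 of each unit of subsidy.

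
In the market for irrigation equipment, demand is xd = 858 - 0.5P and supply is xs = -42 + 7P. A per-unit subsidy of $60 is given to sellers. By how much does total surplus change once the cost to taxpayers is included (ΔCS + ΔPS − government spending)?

Net change in total surplus = -$840

Pre-subsidy: 858 - 0.5P = -42 + 7P gives P* = 120, x* = 798.
With the subsidy, sellers receive Ps = Pb + 60 for each unit, where Pb is the price buyers pay.
Supply in terms of Pb becomes xs = -42 + 7(Pb + 60) = 378 + 7Pb. Setting this equal to demand: 858 - 0.5Pb = 378 + 7Pb, so Pb = 64.
Sellers receive Ps = 64 + 60 = 124; x' = 858 − 0.5·64 = 826.
ΔCS = ½(798 + 826)(120 − 64) = 45472; ΔPS = ½(798 + 826)(124 − 120) = 3248.
Government spending = 60 × 826 = 49560.
Net change = 45472 + 3248 − 49560 = -840. The loss equals the DWL triangle ½·60·28.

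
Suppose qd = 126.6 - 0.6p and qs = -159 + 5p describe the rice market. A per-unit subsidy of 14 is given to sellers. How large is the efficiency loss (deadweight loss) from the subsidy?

Deadweight loss = 52.5

Pre-subsidy: 126.6 - 0.6p = -159 + 5p gives p* = 51, q* = 96.
With the subsidy, sellers receive ps = pb + 14 for each unit, where pb is the price buyers pay.
Supply in terms of pb becomes qs = -159 + 5(pb + 14) = -89 + 5pb. Setting this equal to demand: 126.6 - 0.6pb = -89 + 5pb, so pb = 38.5.
Sellers receive ps = 38.5 + 14 = 52.5; q' = 126.6 − 0.6·38.5 = 103.5.
The subsidy expands output by 103.5 − 96 = 7.5 past the efficient level; on those units the gap between marginal cost and willingness to pay runs from 0 up to 14.
DWL = ½ × 14 × 7.5 = 52.5.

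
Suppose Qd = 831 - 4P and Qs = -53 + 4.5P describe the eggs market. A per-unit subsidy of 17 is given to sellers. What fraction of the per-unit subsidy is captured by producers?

Producer share = 8/17

Pre-subsidy: 831 - 4P = -53 + 4.5P gives P* = 104, Q* = 415.
With the subsidy, sellers receive Ps = Pb + 17 for each unit, where Pb is the price buyers pay.
Supply in terms of Pb becomes Qs = -53 + 4.5(Pb + 17) = 23.5 + 4.5Pb. Setting this equal to demand: 831 - 4Pb = 23.5 + 4.5Pb, so Pb = 95.
Sellers receive Ps = 95 + 17 = 112; Q' = 831 − 4·95 = 451.
Buyers' price falls by P* − Pb = 104 − 95 = 9; sellers' price rises by Ps − P* = 112 − 104 = 8.
So producers capture 8/17 = 8/17 of each unit of subsidy.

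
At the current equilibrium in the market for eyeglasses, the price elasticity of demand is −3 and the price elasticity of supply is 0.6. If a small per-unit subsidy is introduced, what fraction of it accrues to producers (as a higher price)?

Producer share = 5/6

For a small subsidy around the equilibrium, the benefit split depends on the relative slopes, which at a point are proportional to the elasticities.
Buyer share = εs/(εs + |εd|) = 0.6/(0.6 + 3) = 1/6; seller share = |εd|/(εs + |εd|) = 5/6.
So producers capture 5/6 of the subsidy.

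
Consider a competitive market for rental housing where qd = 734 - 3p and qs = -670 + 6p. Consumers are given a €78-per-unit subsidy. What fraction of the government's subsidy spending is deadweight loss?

DWL / government spending = 39/211

Pre-subsidy: 734 - 3p = -670 + 6p gives p* = 156, q* = 266.
With the rebate, buyers effectively pay pb = ps − 78, where ps is the price sellers receive.
Demand in terms of ps becomes qd = 734 − 3(ps − 78) = 968 - 3ps. Setting this equal to supply: 968 - 3ps = -670 + 6ps, so ps = 182.
Buyers pay pb = 182 − 78 = 104; q' = -670 + 6·182 = 422.
ΔCS = ½(266 + 422)(156 − 104) = 17888; ΔPS = ½(266 + 422)(182 − 156) = 8944.
Government spending = 78 × 422 = 32916.
DWL = ½ × 78 × (422 − 266) = 6084; fraction = 6084 / 32916 = 39/211.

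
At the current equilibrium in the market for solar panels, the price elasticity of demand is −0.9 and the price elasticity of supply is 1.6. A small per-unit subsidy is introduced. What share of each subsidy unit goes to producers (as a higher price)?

For a small subsidy around the equilibrium, the benefit split depends on the relative slopes, which at a point are proportional to the elasticities.
Buyer share = εs/(εs + |εd|) = 1.6/(1.6 + 0.9) = 0.64; seller share = |εd|/(εs + |εd|) = 0.36.
So producers capture 0.36 of the subsidy.

Producer share = 0.36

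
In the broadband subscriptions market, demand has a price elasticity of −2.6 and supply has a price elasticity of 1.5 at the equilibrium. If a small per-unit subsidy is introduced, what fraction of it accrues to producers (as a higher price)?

For a small subsidy around the equilibrium, the benefit split depends on the relative slopes, which at a point are proportional to the elasticities.
Buyer share = εs/(εs + |εd|) = 1.5/(1.5 + 2.6) = 15/41; seller share = |εd|/(εs + |εd|) = 26/41.
So producers capture 26/41 of the subsidy.

Producer share = 26/41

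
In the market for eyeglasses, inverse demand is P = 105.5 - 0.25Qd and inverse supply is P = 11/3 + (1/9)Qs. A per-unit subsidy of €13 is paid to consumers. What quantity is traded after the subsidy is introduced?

Pre-subsidy: 105.5 - 0.25Q = 11/3 + (1/9)Q gives Q* = 282 and P* = 35.
With the rebate, buyers effectively pay Pb = Ps − 13, where Ps is the price sellers receive.
On the curves, Pb = 105.5 - 0.25Q and Ps = 11/3 + (1/9)Q; the wedge Ps − Pb = 13 gives 11/3 + (1/9)Q − (105.5 - 0.25Q) = 13, so Q' = 318.
Then Pb = 105.5 − 0.25·318 = 26 and Ps = 11/3 + (1/9)·318 = 39.

Q' = 318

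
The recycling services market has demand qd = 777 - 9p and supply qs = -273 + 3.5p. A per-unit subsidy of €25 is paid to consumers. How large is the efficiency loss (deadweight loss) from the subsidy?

Deadweight loss = €787.5

Pre-subsidy: 777 - 9p = -273 + 3.5p gives p* = 84, q* = 21.
With the rebate, buyers effectively pay pb = ps − 25, where ps is the price sellers receive.
Demand in terms of ps becomes qd = 777 − 9(ps − 25) = 1002 - 9ps. Setting this equal to supply: 1002 - 9ps = -273 + 3.5ps, so ps = 102.
Buyers pay pb = 102 − 25 = 77; q' = -273 + 3.5·102 = 84.
The subsidy expands output by 84 − 21 = 63 past the efficient level; on those units the gap between marginal cost and willingness to pay runs from 0 up to 25.
DWL = ½ × 25 × 63 = 787.5.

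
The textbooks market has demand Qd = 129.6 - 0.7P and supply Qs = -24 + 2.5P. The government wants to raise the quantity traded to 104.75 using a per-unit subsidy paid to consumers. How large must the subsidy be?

At Q = 104.75, invert demand for the buyer price: Pb = (129.6 − 104.75)/0.7 = 35.5; invert supply for the seller price: Ps = (104.75 − (-24))/2.5 = 51.5.
The subsidy must fill the gap: s = Ps − Pb = 51.5 − 35.5 = 16.

Required subsidy s = 16 per unit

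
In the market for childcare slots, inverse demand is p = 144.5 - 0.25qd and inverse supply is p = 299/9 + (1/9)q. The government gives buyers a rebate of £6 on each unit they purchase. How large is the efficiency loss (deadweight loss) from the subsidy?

Pre-subsidy: 144.5 - 0.25q = 299/9 + (1/9)q gives q* = 4006/13 and p* = 877/13.
With the rebate, buyers effectively pay pb = ps − 6, where ps is the price sellers receive.
On the curves, pb = 144.5 - 0.25q and ps = 299/9 + (1/9)q; the wedge ps − pb = 6 gives 299/9 + (1/9)q − (144.5 - 0.25q) = 6, so q' = 4222/13.
Then pb = 144.5 − 0.25·(4222/13) = 823/13 and ps = 299/9 + (1/9)·(4222/13) = 901/13.
The subsidy expands output by 4222/13 − 4006/13 = 216/13 past the efficient level; on those units the gap between marginal cost and willingness to pay runs from 0 up to 6.
DWL = ½ × 6 × 216/13 = 648/13.

Deadweight loss = 648/13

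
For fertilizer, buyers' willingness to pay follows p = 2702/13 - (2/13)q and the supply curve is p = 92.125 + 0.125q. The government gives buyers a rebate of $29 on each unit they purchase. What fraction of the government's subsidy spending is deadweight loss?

DWL / government spending = 52/519

Pre-subsidy: 2702/13 - (2/13)q = 92.125 + 0.125q gives q* = 415 and p* = 144.
With the rebate, buyers effectively pay pb = ps − 29, where ps is the price sellers receive.
On the curves, pb = 2702/13 - (2/13)q and ps = 92.125 + 0.125q; the wedge ps − pb = 29 gives 92.125 + 0.125q − (2702/13 - (2/13)q) = 29, so q' = 519.
Then pb = 2702/13 − (2/13)·519 = 128 and ps = 92.125 + 0.125·519 = 157.
ΔCS = ½(415 + 519)(144 − 128) = 7472; ΔPS = ½(415 + 519)(157 − 144) = 6071.
Government spending = 29 × 519 = 15051.
DWL = ½ × 29 × (519 − 415) = 1508; fraction = 1508 / 15051 = 52/519.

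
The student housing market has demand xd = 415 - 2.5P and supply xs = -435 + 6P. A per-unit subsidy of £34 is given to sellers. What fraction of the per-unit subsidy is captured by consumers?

Consumer share = 12/17

Pre-subsidy: 415 - 2.5P = -435 + 6P gives P* = 100, x* = 165.
With the subsidy, sellers receive Ps = Pb + 34 for each unit, where Pb is the price buyers pay.
Supply in terms of Pb becomes xs = -435 + 6(Pb + 34) = -231 + 6Pb. Setting this equal to demand: 415 - 2.5Pb = -231 + 6Pb, so Pb = 76.
Sellers receive Ps = 76 + 34 = 110; x' = 415 − 2.5·76 = 225.
Buyers' price falls by P* − Pb = 100 − 76 = 24; sellers' price rises by Ps − P* = 110 − 100 = 10.
So consumers capture 24/34 = 12/17 of each unit of subsidy.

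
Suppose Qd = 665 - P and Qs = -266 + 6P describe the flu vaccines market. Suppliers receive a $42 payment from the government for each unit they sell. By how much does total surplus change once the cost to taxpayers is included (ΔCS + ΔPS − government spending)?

Net change in total surplus = -$756

Pre-subsidy: 665 - P = -266 + 6P gives P* = 133, Q* = 532.
With the subsidy, sellers receive Ps = Pb + 42 for each unit, where Pb is the price buyers pay.
Supply in terms of Pb becomes Qs = -266 + 6(Pb + 42) = -14 + 6Pb. Setting this equal to demand: 665 - Pb = -14 + 6Pb, so Pb = 97.
Sellers receive Ps = 97 + 42 = 139; Q' = 665 − 1·97 = 568.
ΔCS = ½(532 + 568)(133 − 97) = 19800; ΔPS = ½(532 + 568)(139 − 133) = 3300.
Government spending = 42 × 568 = 23856.
Net change = 19800 + 3300 − 23856 = -756. The loss equals the DWL triangle ½·42·36.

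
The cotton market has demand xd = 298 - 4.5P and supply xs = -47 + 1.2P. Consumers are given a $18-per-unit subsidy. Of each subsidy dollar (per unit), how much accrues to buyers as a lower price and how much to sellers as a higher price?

Buyers gain 72/19 per unit; sellers gain 270/19 per unit

Pre-subsidy: 298 - 4.5P = -47 + 1.2P gives P* = 1150/19, x* = 487/19.
With the rebate, buyers effectively pay Pb = Ps − 18, where Ps is the price sellers receive.
Demand in terms of Ps becomes xd = 298 − 4.5(Ps − 18) = 379 - 4.5Ps. Setting this equal to supply: 379 - 4.5Ps = -47 + 1.2Ps, so Ps = 1420/19.
Buyers pay Pb = 1420/19 − 18 = 1078/19; x' = -47 + 1.2·(1420/19) = 811/19.
Buyers' price falls by P* − Pb = 1150/19 − 1078/19 = 72/19; sellers' price rises by Ps − P* = 1420/19 − 1150/19 = 270/19.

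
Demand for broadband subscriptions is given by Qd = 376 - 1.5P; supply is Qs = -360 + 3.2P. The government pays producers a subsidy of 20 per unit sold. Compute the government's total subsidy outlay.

Government cost = 151840/47

Pre-subsidy: 376 - 1.5P = -360 + 3.2P gives P* = 7360/47, Q* = 6632/47.
With the subsidy, sellers receive Ps = Pb + 20 for each unit, where Pb is the price buyers pay.
Supply in terms of Pb becomes Qs = -360 + 3.2(Pb + 20) = -296 + 3.2Pb. Setting this equal to demand: 376 - 1.5Pb = -296 + 3.2Pb, so Pb = 6720/47.
Sellers receive Ps = 6720/47 + 20 = 7660/47; Q' = 376 − 1.5·(6720/47) = 7592/47.
Government outlay = subsidy × quantity = 20 × 7592/47 = 151840/47.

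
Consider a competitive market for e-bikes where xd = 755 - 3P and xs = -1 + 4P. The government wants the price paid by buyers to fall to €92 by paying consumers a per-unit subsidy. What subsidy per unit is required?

At a buyer price of 92, quantity demanded is 755 − 3·92 = 479.
Sellers supply 479 only when they receive Ps with -1 + 4·Ps = 479, i.e. Ps = 120.
s = Ps − Pb = 120 − 92 = 28.

Required subsidy s = €28 per unit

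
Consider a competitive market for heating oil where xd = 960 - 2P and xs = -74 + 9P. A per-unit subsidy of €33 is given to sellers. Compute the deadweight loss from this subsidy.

Pre-subsidy: 960 - 2P = -74 + 9P gives P* = 94, x* = 772.
With the subsidy, sellers receive Ps = Pb + 33 for each unit, where Pb is the price buyers pay.
Supply in terms of Pb becomes xs = -74 + 9(Pb + 33) = 223 + 9Pb. Setting this equal to demand: 960 - 2Pb = 223 + 9Pb, so Pb = 67.
Sellers receive Ps = 67 + 33 = 100; x' = 960 − 2·67 = 826.
The subsidy expands output by 826 − 772 = 54 past the efficient level; on those units the gap between marginal cost and willingness to pay runs from 0 up to 33.
DWL = ½ × 33 × 54 = 891.

Deadweight loss = €891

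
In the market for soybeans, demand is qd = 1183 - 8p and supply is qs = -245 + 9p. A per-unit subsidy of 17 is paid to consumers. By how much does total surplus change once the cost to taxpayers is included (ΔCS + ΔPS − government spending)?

Net change in total surplus = -612

Pre-subsidy: 1183 - 8p = -245 + 9p gives p* = 84, q* = 511.
With the rebate, buyers effectively pay pb = ps − 17, where ps is the price sellers receive.
Demand in terms of ps becomes qd = 1183 − 8(ps − 17) = 1319 - 8ps. Setting this equal to supply: 1319 - 8ps = -245 + 9ps, so ps = 92.
Buyers pay pb = 92 − 17 = 75; q' = -245 + 9·92 = 583.
ΔCS = ½(511 + 583)(84 − 75) = 4923; ΔPS = ½(511 + 583)(92 − 84) = 4376.
Government spending = 17 × 583 = 9911.
Net change = 4923 + 4376 − 9911 = -612. The loss equals the DWL triangle ½·17·72.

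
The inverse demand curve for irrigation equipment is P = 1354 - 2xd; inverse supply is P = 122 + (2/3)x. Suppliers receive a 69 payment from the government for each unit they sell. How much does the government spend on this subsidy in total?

Government cost = 33663.375

Pre-subsidy: 1354 - 2x = 122 + (2/3)x gives x* = 462 and P* = 430.
With the subsidy, sellers receive Ps = Pb + 69 for each unit, where Pb is the price buyers pay.
On the curves, Pb = 1354 - 2x and Ps = 122 + (2/3)x; the wedge Ps − Pb = 69 gives 122 + (2/3)x − (1354 - 2x) = 69, so x' = 487.875.
Then Pb = 1354 − 2·487.875 = 378.25 and Ps = 122 + (2/3)·487.875 = 447.25.
Government outlay = subsidy × quantity = 69 × 487.875 = 33663.375.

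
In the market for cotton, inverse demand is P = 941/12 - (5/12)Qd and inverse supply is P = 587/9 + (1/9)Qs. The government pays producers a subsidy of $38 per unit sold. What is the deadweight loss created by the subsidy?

Pre-subsidy: 941/12 - (5/12)Q = 587/9 + (1/9)Q gives Q* = 25 and P* = 68.
With the subsidy, sellers receive Ps = Pb + 38 for each unit, where Pb is the price buyers pay.
On the curves, Pb = 941/12 - (5/12)Q and Ps = 587/9 + (1/9)Q; the wedge Ps − Pb = 38 gives 587/9 + (1/9)Q − (941/12 - (5/12)Q) = 38, so Q' = 97.
Then Pb = 941/12 − (5/12)·97 = 38 and Ps = 587/9 + (1/9)·97 = 76.
The subsidy expands output by 97 − 25 = 72 past the efficient level; on those units the gap between marginal cost and willingness to pay runs from 0 up to 38.
DWL = ½ × 38 × 72 = 1368.

Deadweight loss = $1368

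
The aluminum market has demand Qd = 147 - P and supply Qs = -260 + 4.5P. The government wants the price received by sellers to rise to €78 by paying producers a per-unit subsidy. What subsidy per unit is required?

At a seller price of 78, quantity supplied is -260 + 4.5·78 = 91.
Buyers absorb 91 only when they pay Pb with 147 − 1·Pb = 91, i.e. Pb = 56.
s = Ps − Pb = 78 − 56 = 22.

Required subsidy s = €22 per unit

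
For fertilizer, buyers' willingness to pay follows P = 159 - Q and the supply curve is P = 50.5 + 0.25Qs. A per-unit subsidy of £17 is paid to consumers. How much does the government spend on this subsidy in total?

Government cost = £1706.8

Pre-subsidy: 159 - Q = 50.5 + 0.25Q gives Q* = 86.8 and P* = 72.2.
With the rebate, buyers effectively pay Pb = Ps − 17, where Ps is the price sellers receive.
On the curves, Pb = 159 - Q and Ps = 50.5 + 0.25Q; the wedge Ps − Pb = 17 gives 50.5 + 0.25Q − (159 - Q) = 17, so Q' = 100.4.
Then Pb = 159 − 1·100.4 = 58.6 and Ps = 50.5 + 0.25·100.4 = 75.6.
Government outlay = subsidy × quantity = 17 × 100.4 = 1706.8.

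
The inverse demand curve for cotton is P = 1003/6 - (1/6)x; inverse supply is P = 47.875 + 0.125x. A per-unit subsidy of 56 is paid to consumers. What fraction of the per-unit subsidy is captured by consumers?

Consumer share = 4/7

Pre-subsidy: 1003/6 - (1/6)x = 47.875 + 0.125x gives x* = 409 and P* = 99.
With the rebate, buyers effectively pay Pb = Ps − 56, where Ps is the price sellers receive.
On the curves, Pb = 1003/6 - (1/6)x and Ps = 47.875 + 0.125x; the wedge Ps − Pb = 56 gives 47.875 + 0.125x − (1003/6 - (1/6)x) = 56, so x' = 601.
Then Pb = 1003/6 − (1/6)·601 = 67 and Ps = 47.875 + 0.125·601 = 123.
Buyers' price falls by P* − Pb = 99 − 67 = 32; sellers' price rises by Ps − P* = 123 − 99 = 24.
So consumers capture 32/56 = 4/7 of each unit of subsidy.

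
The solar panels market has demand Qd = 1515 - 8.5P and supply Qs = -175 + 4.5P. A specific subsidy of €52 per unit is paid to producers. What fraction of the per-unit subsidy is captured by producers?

Pre-subsidy: 1515 - 8.5P = -175 + 4.5P gives P* = 130, Q* = 410.
With the subsidy, sellers receive Ps = Pb + 52 for each unit, where Pb is the price buyers pay.
Supply in terms of Pb becomes Qs = -175 + 4.5(Pb + 52) = 59 + 4.5Pb. Setting this equal to demand: 1515 - 8.5Pb = 59 + 4.5Pb, so Pb = 112.
Sellers receive Ps = 112 + 52 = 164; Q' = 1515 − 8.5·112 = 563.
Buyers' price falls by P* − Pb = 130 − 112 = 18; sellers' price rises by Ps − P* = 164 − 130 = 34.
So producers capture 34/52 = 17/26 of each unit of subsidy.

Producer share = 17/26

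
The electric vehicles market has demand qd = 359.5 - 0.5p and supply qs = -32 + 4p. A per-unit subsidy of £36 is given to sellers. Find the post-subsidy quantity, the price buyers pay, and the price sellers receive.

q' = 332; buyers pay £55; sellers receive £91

Pre-subsidy: 359.5 - 0.5p = -32 + 4p gives p* = 87, q* = 316.
With the subsidy, sellers receive ps = pb + 36 for each unit, where pb is the price buyers pay.
Supply in terms of pb becomes qs = -32 + 4(pb + 36) = 112 + 4pb. Setting this equal to demand: 359.5 - 0.5pb = 112 + 4pb, so pb = 55.
Sellers receive ps = 55 + 36 = 91; q' = 359.5 − 0.5·55 = 332.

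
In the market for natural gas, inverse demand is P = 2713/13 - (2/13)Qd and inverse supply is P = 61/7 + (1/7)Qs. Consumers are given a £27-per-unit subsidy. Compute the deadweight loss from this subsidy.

Pre-subsidy: 2713/13 - (2/13)Q = 61/7 + (1/7)Q gives Q* = 674 and P* = 105.
With the rebate, buyers effectively pay Pb = Ps − 27, where Ps is the price sellers receive.
On the curves, Pb = 2713/13 - (2/13)Q and Ps = 61/7 + (1/7)Q; the wedge Ps − Pb = 27 gives 61/7 + (1/7)Q − (2713/13 - (2/13)Q) = 27, so Q' = 765.
Then Pb = 2713/13 − (2/13)·765 = 91 and Ps = 61/7 + (1/7)·765 = 118.
The subsidy expands output by 765 − 674 = 91 past the efficient level; on those units the gap between marginal cost and willingness to pay runs from 0 up to 27.
DWL = ½ × 27 × 91 = 1228.5.

Deadweight loss = £1228.5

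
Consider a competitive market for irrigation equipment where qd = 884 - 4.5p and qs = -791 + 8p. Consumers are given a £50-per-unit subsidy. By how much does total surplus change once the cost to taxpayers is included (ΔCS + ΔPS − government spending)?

Pre-subsidy: 884 - 4.5p = -791 + 8p gives p* = 134, q* = 281.
With the rebate, buyers effectively pay pb = ps − 50, where ps is the price sellers receive.
Demand in terms of ps becomes qd = 884 − 4.5(ps − 50) = 1109 - 4.5ps. Setting this equal to supply: 1109 - 4.5ps = -791 + 8ps, so ps = 152.
Buyers pay pb = 152 − 50 = 102; q' = -791 + 8·152 = 425.
ΔCS = ½(281 + 425)(134 − 102) = 11296; ΔPS = ½(281 + 425)(152 − 134) = 6354.
Government spending = 50 × 425 = 21250.
Net change = 11296 + 6354 − 21250 = -3600. The loss equals the DWL triangle ½·50·144.

Net change in total surplus = -£3600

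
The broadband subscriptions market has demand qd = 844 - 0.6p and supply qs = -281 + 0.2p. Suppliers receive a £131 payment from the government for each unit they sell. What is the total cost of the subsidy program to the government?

Pre-subsidy: 844 - 0.6p = -281 + 0.2p gives p* = 1406.25, q* = 0.25.
With the subsidy, sellers receive ps = pb + 131 for each unit, where pb is the price buyers pay.
Supply in terms of pb becomes qs = -281 + 0.2(pb + 131) = -254.8 + 0.2pb. Setting this equal to demand: 844 - 0.6pb = -254.8 + 0.2pb, so pb = 1373.5.
Sellers receive ps = 1373.5 + 131 = 1504.5; q' = 844 − 0.6·1373.5 = 19.9.
Government outlay = subsidy × quantity = 131 × 19.9 = 2606.9.

Government cost = £2606.9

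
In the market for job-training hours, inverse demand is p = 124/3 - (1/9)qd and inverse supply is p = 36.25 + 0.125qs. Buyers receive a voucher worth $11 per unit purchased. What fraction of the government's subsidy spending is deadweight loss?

DWL / government spending = 66/193

Pre-subsidy: 124/3 - (1/9)q = 36.25 + 0.125q gives q* = 366/17 and p* = 662/17.
With the rebate, buyers effectively pay pb = ps − 11, where ps is the price sellers receive.
On the curves, pb = 124/3 - (1/9)q and ps = 36.25 + 0.125q; the wedge ps − pb = 11 gives 36.25 + 0.125q − (124/3 - (1/9)q) = 11, so q' = 1158/17.
Then pb = 124/3 − (1/9)·(1158/17) = 574/17 and ps = 36.25 + 0.125·(1158/17) = 761/17.
ΔCS = ½(366/17 + 1158/17)(662/17 − 574/17) = 67056/289; ΔPS = ½(366/17 + 1158/17)(761/17 − 662/17) = 75438/289.
Government spending = 11 × 1158/17 = 12738/17.
DWL = ½ × 11 × (1158/17 − 366/17) = 4356/17; fraction = (4356/17) / (12738/17) = 66/193.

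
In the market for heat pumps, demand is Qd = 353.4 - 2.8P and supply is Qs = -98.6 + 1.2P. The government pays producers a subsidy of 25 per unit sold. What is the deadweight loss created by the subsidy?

Deadweight loss = 262.5

Pre-subsidy: 353.4 - 2.8P = -98.6 + 1.2P gives P* = 113, Q* = 37.
With the subsidy, sellers receive Ps = Pb + 25 for each unit, where Pb is the price buyers pay.
Supply in terms of Pb becomes Qs = -98.6 + 1.2(Pb + 25) = -68.6 + 1.2Pb. Setting this equal to demand: 353.4 - 2.8Pb = -68.6 + 1.2Pb, so Pb = 105.5.
Sellers receive Ps = 105.5 + 25 = 130.5; Q' = 353.4 − 2.8·105.5 = 58.
The subsidy expands output by 58 − 37 = 21 past the efficient level; on those units the gap between marginal cost and willingness to pay runs from 0 up to 25.
DWL = ½ × 25 × 21 = 262.5.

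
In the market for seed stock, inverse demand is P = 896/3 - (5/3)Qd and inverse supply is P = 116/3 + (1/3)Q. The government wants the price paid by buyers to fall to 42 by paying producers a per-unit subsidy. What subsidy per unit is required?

At a buyer price of 42, quantity demanded is 179.2 − 0.6·42 = 154.
Sellers supply 154 only when they receive Ps = 116/3 + (1/3)·154 = 90.
s = Ps − Pb = 90 − 42 = 48.

Required subsidy s = 48 per unit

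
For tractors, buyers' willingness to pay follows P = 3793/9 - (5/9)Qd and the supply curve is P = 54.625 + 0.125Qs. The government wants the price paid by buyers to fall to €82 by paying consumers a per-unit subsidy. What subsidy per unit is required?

At a buyer price of 82, quantity demanded is 758.6 − 1.8·82 = 611.
Sellers supply 611 only when they receive Ps = 54.625 + 0.125·611 = 131.
s = Ps − Pb = 131 − 82 = 49.

Required subsidy s = €49 per unit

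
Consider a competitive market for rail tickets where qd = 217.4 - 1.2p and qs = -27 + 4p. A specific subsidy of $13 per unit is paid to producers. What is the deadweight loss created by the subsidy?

Deadweight loss = $78

Pre-subsidy: 217.4 - 1.2p = -27 + 4p gives p* = 47, q* = 161.
With the subsidy, sellers receive ps = pb + 13 for each unit, where pb is the price buyers pay.
Supply in terms of pb becomes qs = -27 + 4(pb + 13) = 25 + 4pb. Setting this equal to demand: 217.4 - 1.2pb = 25 + 4pb, so pb = 37.
Sellers receive ps = 37 + 13 = 50; q' = 217.4 − 1.2·37 = 173.
The subsidy expands output by 173 − 161 = 12 past the efficient level; on those units the gap between marginal cost and willingness to pay runs from 0 up to 13.
DWL = ½ × 13 × 12 = 78.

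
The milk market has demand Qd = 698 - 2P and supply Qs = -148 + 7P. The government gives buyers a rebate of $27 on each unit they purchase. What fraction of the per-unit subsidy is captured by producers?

Producer share = 2/9

Pre-subsidy: 698 - 2P = -148 + 7P gives P* = 94, Q* = 510.
With the rebate, buyers effectively pay Pb = Ps − 27, where Ps is the price sellers receive.
Demand in terms of Ps becomes Qd = 698 − 2(Ps − 27) = 752 - 2Ps. Setting this equal to supply: 752 - 2Ps = -148 + 7Ps, so Ps = 100.
Buyers pay Pb = 100 − 27 = 73; Q' = -148 + 7·100 = 552.
Buyers' price falls by P* − Pb = 94 − 73 = 21; sellers' price rises by Ps − P* = 100 − 94 = 6.
So producers capture 6/27 = 2/9 of each unit of subsidy.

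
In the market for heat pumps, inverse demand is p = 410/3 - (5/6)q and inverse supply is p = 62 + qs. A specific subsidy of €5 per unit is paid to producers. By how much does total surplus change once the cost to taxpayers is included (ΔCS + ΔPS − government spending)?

Pre-subsidy: 410/3 - (5/6)q = 62 + q gives q* = 448/11 and p* = 1130/11.
With the subsidy, sellers receive ps = pb + 5 for each unit, where pb is the price buyers pay.
On the curves, pb = 410/3 - (5/6)q and ps = 62 + q; the wedge ps − pb = 5 gives 62 + q − (410/3 - (5/6)q) = 5, so q' = 478/11.
Then pb = 410/3 − (5/6)·(478/11) = 1105/11 and ps = 62 + 1·(478/11) = 1160/11.
ΔCS = ½(448/11 + 478/11)(1130/11 − 1105/11) = 11575/121; ΔPS = ½(448/11 + 478/11)(1160/11 − 1130/11) = 13890/121.
Government spending = 5 × 478/11 = 2390/11.
Net change = 11575/121 + 13890/121 − 2390/11 = -75/11. The loss equals the DWL triangle ½·5·30/11.

Net change in total surplus = -75/11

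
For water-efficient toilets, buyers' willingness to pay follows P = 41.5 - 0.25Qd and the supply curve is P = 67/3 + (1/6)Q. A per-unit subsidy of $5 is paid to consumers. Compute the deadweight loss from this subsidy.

Pre-subsidy: 41.5 - 0.25Q = 67/3 + (1/6)Q gives Q* = 46 and P* = 30.
With the rebate, buyers effectively pay Pb = Ps − 5, where Ps is the price sellers receive.
On the curves, Pb = 41.5 - 0.25Q and Ps = 67/3 + (1/6)Q; the wedge Ps − Pb = 5 gives 67/3 + (1/6)Q − (41.5 - 0.25Q) = 5, so Q' = 58.
Then Pb = 41.5 − 0.25·58 = 27 and Ps = 67/3 + (1/6)·58 = 32.
The subsidy expands output by 58 − 46 = 12 past the efficient level; on those units the gap between marginal cost and willingness to pay runs from 0 up to 5.
DWL = ½ × 5 × 12 = 30.

Deadweight loss = $30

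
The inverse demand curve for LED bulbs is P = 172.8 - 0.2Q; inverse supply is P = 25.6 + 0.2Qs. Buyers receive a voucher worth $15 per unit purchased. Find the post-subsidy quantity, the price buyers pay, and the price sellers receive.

Pre-subsidy: 172.8 - 0.2Q = 25.6 + 0.2Q gives Q* = 368 and P* = 99.2.
With the rebate, buyers effectively pay Pb = Ps − 15, where Ps is the price sellers receive.
On the curves, Pb = 172.8 - 0.2Q and Ps = 25.6 + 0.2Q; the wedge Ps − Pb = 15 gives 25.6 + 0.2Q − (172.8 - 0.2Q) = 15, so Q' = 405.5.
Then Pb = 172.8 − 0.2·405.5 = 91.7 and Ps = 25.6 + 0.2·405.5 = 106.7.

Q' = 405.5; buyers pay $91.7; sellers receive $106.7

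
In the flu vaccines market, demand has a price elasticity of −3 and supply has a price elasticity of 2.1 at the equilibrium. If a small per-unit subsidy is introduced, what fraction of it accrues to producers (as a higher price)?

Producer share = 10/17

For a small subsidy around the equilibrium, the benefit split depends on the relative slopes, which at a point are proportional to the elasticities.
Buyer share = εs/(εs + |εd|) = 2.1/(2.1 + 3) = 7/17; seller share = |εd|/(εs + |εd|) = 10/17.
So producers capture 10/17 of the subsidy.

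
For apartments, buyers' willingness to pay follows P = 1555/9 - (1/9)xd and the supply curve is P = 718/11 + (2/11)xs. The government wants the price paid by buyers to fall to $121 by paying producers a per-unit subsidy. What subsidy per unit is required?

Required subsidy s = $29 per unit

At a buyer price of 121, quantity demanded is 1555 − 9·121 = 466.
Sellers supply 466 only when they receive Ps = 718/11 + (2/11)·466 = 150.
s = Ps − Pb = 150 − 121 = 29.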